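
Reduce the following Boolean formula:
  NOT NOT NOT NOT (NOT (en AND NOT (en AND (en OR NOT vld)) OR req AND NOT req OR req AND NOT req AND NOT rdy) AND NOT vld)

NOT NOT NOT NOT (NOT (en AND NOT (en AND (en OR NOT vld)) OR req AND NOT req OR req AND NOT req AND NOT rdy) AND NOT vld)
= NOT NOT NOT (en AND NOT (en AND (en OR NOT vld)) OR req AND NOT req OR req AND NOT req AND NOT rdy OR vld)   (De Morgan)
= NOT NOT NOT (en AND NOT en OR req AND NOT req OR req AND NOT req AND NOT rdy OR vld)   (absorption)
= NOT (en AND NOT en OR req AND NOT req OR req AND NOT req AND NOT rdy OR vld)   (double negation)
= NOT (en AND NOT en OR req AND NOT req OR vld)   (absorption)
= NOT (en AND NOT en OR vld)   (complement / identity)
= NOT vld   (complement / identity)

NOT vld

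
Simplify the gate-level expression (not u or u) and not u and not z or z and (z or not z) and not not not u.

(not u or u) and not u and not z or z and (z or not z) and not not not u
= (not u or u) and not u and not z or z and not not not u   (complement / identity)
= (not u or u) and not u and not z or z and not u   (double negation)
= not u and not z or z and not u   (complement / identity)
= not u   (distribution)

not u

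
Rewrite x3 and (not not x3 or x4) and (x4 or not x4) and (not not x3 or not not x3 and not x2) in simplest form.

x3 and (not not x3 or x4) and (x4 or not x4) and (not not x3 or not not x3 and not x2)
= x3 and (not not x3 or x4) and (x4 or not x4) and not not x3   (absorption)
= x3 and (not not x3 or x4) and not not x3   (complement / identity)
= x3 and not not x3   (absorption)
= x3 and x3   (double negation)
= x3   (idempotence)

x3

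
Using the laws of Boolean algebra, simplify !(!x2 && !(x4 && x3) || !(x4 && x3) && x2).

x4 && x3

!(!x2 && !(x4 && x3) || !(x4 && x3) && x2)
= !!(x4 && x3)   — distribution
= x4 && x3   — double negation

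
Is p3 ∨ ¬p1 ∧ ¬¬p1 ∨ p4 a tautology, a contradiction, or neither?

p3 ∨ ¬p1 ∧ ¬¬p1 ∨ p4
= p3 ∨ ¬p1 ∧ p1 ∨ p4   (double negation)
= p3 ∨ p4   (complement / identity)
This depends on p3, p4, so it is not a constant.

neither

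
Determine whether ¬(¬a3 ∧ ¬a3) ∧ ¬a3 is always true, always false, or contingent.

always false

¬(¬a3 ∧ ¬a3) ∧ ¬a3
= (a3 ∨ a3) ∧ ¬a3
= a3 ∧ ¬a3
= False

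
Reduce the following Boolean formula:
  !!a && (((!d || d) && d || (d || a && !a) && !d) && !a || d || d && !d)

a && d

!!a && (((!d || d) && d || (d || a && !a) && !d) && !a || d || d && !d)
= !!a && ((d || (d || a && !a) && !d) && !a || d || d && !d)   [complement / identity]
= !!a && ((d || d && !d) && !a || d || d && !d)   [complement / identity]
= a && ((d || d && !d) && !a || d || d && !d)   [double negation]
= a && (d || d && !d)   [absorption]
= a && d   [complement / identity]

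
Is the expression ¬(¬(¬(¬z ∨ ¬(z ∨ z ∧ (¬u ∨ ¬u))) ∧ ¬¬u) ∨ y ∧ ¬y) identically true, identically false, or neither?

neither

¬(¬(¬(¬z ∨ ¬(z ∨ z ∧ (¬u ∨ ¬u))) ∧ ¬¬u) ∨ y ∧ ¬y)
= ¬(¬(¬(¬z ∨ ¬(z ∨ z ∧ ¬u)) ∧ ¬¬u) ∨ y ∧ ¬y)   [idempotence]
= ¬(¬(¬(¬z ∨ ¬z) ∧ ¬¬u) ∨ y ∧ ¬y)   [absorption]
= ¬¬(¬(¬z ∨ ¬z) ∧ ¬¬u)   [complement / identity]
= ¬¬(¬¬z ∧ ¬¬u)   [idempotence]
= ¬(¬z ∨ ¬u)   [De Morgan]
= z ∧ u   [De Morgan]
This depends on u, z, so it is not a constant.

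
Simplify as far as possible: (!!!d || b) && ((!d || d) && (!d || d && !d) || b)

(!!!d || b) && ((!d || d) && (!d || d && !d) || b)
= (!!!d || b) && (!d || d && !d || b)   (complement / identity)
= (!!!d || b) && (!d || b)   (complement / identity)
= (!d || b) && (!d || b)   (double negation)
= !d || b   (idempotence)

!d || b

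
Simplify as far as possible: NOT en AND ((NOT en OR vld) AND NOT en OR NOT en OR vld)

NOT en AND ((NOT en OR vld) AND NOT en OR NOT en OR vld)
= NOT en AND (NOT en OR vld)   [absorption]
= NOT en   [absorption]

NOT en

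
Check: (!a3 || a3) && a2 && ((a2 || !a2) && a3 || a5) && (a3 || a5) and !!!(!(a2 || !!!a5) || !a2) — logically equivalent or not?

E1: (!a3 || a3) && a2 && ((a2 || !a2) && a3 || a5) && (a3 || a5)
    = (!a3 || a3) && a2 && (a3 || a5) && (a3 || a5)   — complement / identity
    = a2 && (a3 || a5) && (a3 || a5)   — complement / identity
    = a2 && (a3 || a5)   — idempotence
E2: !!!(!(a2 || !!!a5) || !a2)
    = !!!(!(a2 || !a5) || !a2)   — double negation
    = !!((a2 || !a5) && a2)   — De Morgan
    = !!a2   — absorption
    = a2   — double negation
These differ: at a2=1, a3=0, a5=0, E1 = 0 but E2 = 1.

No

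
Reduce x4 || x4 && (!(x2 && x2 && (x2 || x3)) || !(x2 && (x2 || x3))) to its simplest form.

x4 || x4 && (!(x2 && x2 && (x2 || x3)) || !(x2 && (x2 || x3)))
= x4 || x4 && (!(x2 && (x2 || x3)) || !(x2 && (x2 || x3)))
= x4 || x4 && !(x2 && (x2 || x3))
= x4 || x4 && !x2
= x4

x4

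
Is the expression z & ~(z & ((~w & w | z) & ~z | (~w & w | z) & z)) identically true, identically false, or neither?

identically false

z & ~(z & ((~w & w | z) & ~z | (~w & w | z) & z))
= z & ~(z & (~w & w | z))   [distribution]
= z & ~(z & z)   [complement / identity]
= z & ~z   [idempotence]
= 0   [complement]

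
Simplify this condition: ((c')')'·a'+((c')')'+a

c'+a

((c')')'·a'+((c')')'+a
= ((c')')'+a   — absorption
= c'+a   — double negation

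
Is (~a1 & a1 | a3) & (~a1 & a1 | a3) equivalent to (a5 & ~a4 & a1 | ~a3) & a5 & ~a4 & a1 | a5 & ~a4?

No

E1: (~a1 & a1 | a3) & (~a1 & a1 | a3)
    = ~a1 & a1 | a3   [idempotence]
    = a3   [complement / identity]
E2: (a5 & ~a4 & a1 | ~a3) & a5 & ~a4 & a1 | a5 & ~a4
    = a5 & ~a4 & a1 | a5 & ~a4   [absorption]
    = a5 & ~a4   [absorption]
These differ: at a1=0, a3=1, a4=0, a5=0, E1 = 1 but E2 = 0.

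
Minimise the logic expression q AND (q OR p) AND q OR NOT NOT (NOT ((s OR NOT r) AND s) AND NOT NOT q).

q

q AND (q OR p) AND q OR NOT NOT (NOT ((s OR NOT r) AND s) AND NOT NOT q)
= q AND q OR NOT NOT (NOT ((s OR NOT r) AND s) AND NOT NOT q)
= q AND q OR NOT ((s OR NOT r) AND s) AND NOT NOT q
= q AND q OR NOT ((s OR NOT r) AND s) AND q
= q AND (q OR NOT ((s OR NOT r) AND s))
= q AND (q OR NOT s)
= q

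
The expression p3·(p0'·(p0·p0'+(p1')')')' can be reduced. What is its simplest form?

p3·(p0'·(p0·p0'+(p1')')')'
= p3·(p0'·((p1')')')'   (complement / identity)
= p3·(p0'·p1')'   (double negation)
= p3·(p0+p1)   (De Morgan)

p3·(p0+p1)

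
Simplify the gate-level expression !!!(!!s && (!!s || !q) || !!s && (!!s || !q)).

!!!(!!s && (!!s || !q) || !!s && (!!s || !q))
= !!!(!!s && (!!s || !q))
= !!!!!s
= !!!s
= !s

!s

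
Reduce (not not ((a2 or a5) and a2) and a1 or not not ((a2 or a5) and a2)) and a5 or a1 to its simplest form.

(not not ((a2 or a5) and a2) and a1 or not not ((a2 or a5) and a2)) and a5 or a1
= not not ((a2 or a5) and a2) and a5 or a1
= not not a2 and a5 or a1
= a2 and a5 or a1

a2 and a5 or a1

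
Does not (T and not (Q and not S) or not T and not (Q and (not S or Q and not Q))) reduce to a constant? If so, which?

no

not (T and not (Q and not S) or not T and not (Q and (not S or Q and not Q)))
= not (T and not (Q and not S) or not T and not (Q and not S))   — complement / identity
= not not (Q and not S)   — distribution
= Q and not S   — double negation
This depends on Q, S, so it is not a constant.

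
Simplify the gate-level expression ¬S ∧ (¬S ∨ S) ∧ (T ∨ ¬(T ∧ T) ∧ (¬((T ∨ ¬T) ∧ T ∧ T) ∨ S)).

¬S ∧ (¬S ∨ S) ∧ (T ∨ ¬(T ∧ T) ∧ (¬((T ∨ ¬T) ∧ T ∧ T) ∨ S))
= ¬S ∧ (¬S ∨ S) ∧ (T ∨ ¬(T ∧ T) ∧ (¬(T ∧ T) ∨ S))   — complement / identity
= ¬S ∧ (T ∨ ¬(T ∧ T) ∧ (¬(T ∧ T) ∨ S))   — complement / identity
= ¬S ∧ (T ∨ ¬(T ∧ T))   — absorption
= ¬S ∧ (T ∨ ¬T)   — idempotence
= ¬S   — complement / identity

¬S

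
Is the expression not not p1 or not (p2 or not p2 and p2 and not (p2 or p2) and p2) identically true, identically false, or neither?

neither

not not p1 or not (p2 or not p2 and p2 and not (p2 or p2) and p2)
= p1 or not (p2 or not p2 and p2 and not (p2 or p2) and p2)   — double negation
= p1 or not (p2 or not p2 and p2 and not p2 and p2)   — idempotence
= p1 or not (p2 or not p2 and p2)   — idempotence
= p1 or not p2   — complement / identity
This depends on p1, p2, so it is not a constant.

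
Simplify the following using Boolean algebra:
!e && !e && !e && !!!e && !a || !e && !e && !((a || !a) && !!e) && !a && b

!e && !e && !e && !!!e && !a || !e && !e && !((a || !a) && !!e) && !a && b
= !e && !e && !!!e && !a || !e && !e && !((a || !a) && !!e) && !a && b   (idempotence)
= !e && !e && !!!e && !a || !e && !e && !!!e && !a && b   (complement / identity)
= !e && !e && !!!e && !a   (absorption)
= !e && !!!e && !a   (idempotence)
= !e && !e && !a   (double negation)
= !e && !a   (idempotence)

!e && !a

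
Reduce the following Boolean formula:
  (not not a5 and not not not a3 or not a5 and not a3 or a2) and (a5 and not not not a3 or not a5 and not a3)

(not not a5 and not not not a3 or not a5 and not a3 or a2) and (a5 and not not not a3 or not a5 and not a3)
= (a5 and not not not a3 or not a5 and not a3 or a2) and (a5 and not not not a3 or not a5 and not a3)   — double negation
= a5 and not not not a3 or not a5 and not a3   — absorption
= a5 and not a3 or not a5 and not a3   — double negation
= not a3   — distribution

not a3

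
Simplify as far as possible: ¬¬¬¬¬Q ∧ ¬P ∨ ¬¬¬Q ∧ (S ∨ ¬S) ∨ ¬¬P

¬¬¬¬¬Q ∧ ¬P ∨ ¬¬¬Q ∧ (S ∨ ¬S) ∨ ¬¬P
= ¬¬¬Q ∧ ¬P ∨ ¬¬¬Q ∧ (S ∨ ¬S) ∨ ¬¬P   [double negation]
= ¬¬¬Q ∧ ¬P ∨ ¬¬¬Q ∧ (S ∨ ¬S) ∨ P   [double negation]
= ¬¬¬Q ∧ ¬P ∨ ¬¬¬Q ∨ P   [complement / identity]
= ¬¬¬Q ∨ P   [absorption]
= ¬Q ∨ P   [double negation]

¬Q ∨ P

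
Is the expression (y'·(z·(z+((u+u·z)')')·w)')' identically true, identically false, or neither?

(y'·(z·(z+((u+u·z)')')·w)')'
= (y'·(z·(z+(u')')·w)')'   — absorption
= (y'·(z·(z+u)·w)')'   — double negation
= (y'·(z·w)')'   — absorption
= y+z·w   — De Morgan
This depends on w, y, z, so it is not a constant.

neither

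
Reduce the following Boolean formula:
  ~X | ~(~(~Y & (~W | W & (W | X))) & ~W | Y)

~X | ~Y

~X | ~(~(~Y & (~W | W & (W | X))) & ~W | Y)
= ~X | ~(~(~Y & (~W | W)) & ~W | Y)
= ~X | ~(~~Y & ~W | Y)
= ~X | ~(Y & ~W | Y)
= ~X | ~Y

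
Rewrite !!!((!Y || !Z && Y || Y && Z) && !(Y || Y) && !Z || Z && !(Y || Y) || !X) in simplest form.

Y && X

!!!((!Y || !Z && Y || Y && Z) && !(Y || Y) && !Z || Z && !(Y || Y) || !X)
= !!!((!Y || Y) && !(Y || Y) && !Z || Z && !(Y || Y) || !X)   — distribution
= !!!(!(Y || Y) && !Z || Z && !(Y || Y) || !X)   — complement / identity
= !!!(!(Y || Y) || !X)   — distribution
= !!((Y || Y) && X)   — De Morgan
= !!(Y && X)   — idempotence
= Y && X   — double negation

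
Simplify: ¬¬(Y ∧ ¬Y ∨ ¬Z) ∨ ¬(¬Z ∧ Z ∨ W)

¬Z ∨ ¬W

¬¬(Y ∧ ¬Y ∨ ¬Z) ∨ ¬(¬Z ∧ Z ∨ W)
= ¬¬¬Z ∨ ¬(¬Z ∧ Z ∨ W)   — complement / identity
= ¬Z ∨ ¬(¬Z ∧ Z ∨ W)   — double negation
= ¬Z ∨ ¬W   — complement / identity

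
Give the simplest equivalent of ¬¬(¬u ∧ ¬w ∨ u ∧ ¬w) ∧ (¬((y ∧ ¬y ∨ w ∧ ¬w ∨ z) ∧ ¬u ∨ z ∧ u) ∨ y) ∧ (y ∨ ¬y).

¬¬(¬u ∧ ¬w ∨ u ∧ ¬w) ∧ (¬((y ∧ ¬y ∨ w ∧ ¬w ∨ z) ∧ ¬u ∨ z ∧ u) ∨ y) ∧ (y ∨ ¬y)
= ¬¬¬w ∧ (¬((y ∧ ¬y ∨ w ∧ ¬w ∨ z) ∧ ¬u ∨ z ∧ u) ∨ y) ∧ (y ∨ ¬y)   [distribution]
= ¬¬¬w ∧ (¬((y ∧ ¬y ∨ z) ∧ ¬u ∨ z ∧ u) ∨ y) ∧ (y ∨ ¬y)   [complement / identity]
= ¬¬¬w ∧ (¬((y ∧ ¬y ∨ z) ∧ ¬u ∨ z ∧ u) ∨ y)   [complement / identity]
= ¬¬¬w ∧ (¬(z ∧ ¬u ∨ z ∧ u) ∨ y)   [complement / identity]
= ¬w ∧ (¬(z ∧ ¬u ∨ z ∧ u) ∨ y)   [double negation]
= ¬w ∧ (¬z ∨ y)   [distribution]

¬w ∧ (¬z ∨ y)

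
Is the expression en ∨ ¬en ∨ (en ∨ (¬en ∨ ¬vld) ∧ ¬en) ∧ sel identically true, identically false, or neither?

identically true

en ∨ ¬en ∨ (en ∨ (¬en ∨ ¬vld) ∧ ¬en) ∧ sel
= en ∨ ¬en ∨ (en ∨ ¬en) ∧ sel   (absorption)
= en ∨ ¬en   (absorption)
= True   (complement)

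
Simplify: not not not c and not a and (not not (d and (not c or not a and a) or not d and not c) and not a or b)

not not not c and not a and (not not (d and (not c or not a and a) or not d and not c) and not a or b)
= not not not c and not a and (not not (d and not c or not d and not c) and not a or b)   (complement / identity)
= not not not c and not a and (not not not c and not a or b)   (distribution)
= not not not c and not a   (absorption)
= not c and not a   (double negation)

not c and not a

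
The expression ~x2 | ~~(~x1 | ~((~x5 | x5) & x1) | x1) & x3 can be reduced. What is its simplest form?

~x2 | ~~(~x1 | ~((~x5 | x5) & x1) | x1) & x3
= ~x2 | (~x1 | ~((~x5 | x5) & x1) | x1) & x3   — double negation
= ~x2 | (~x1 | ~x1 | x1) & x3   — complement / identity
= ~x2 | (~x1 | x1) & x3   — idempotence
= ~x2 | x3   — complement / identity

~x2 | x3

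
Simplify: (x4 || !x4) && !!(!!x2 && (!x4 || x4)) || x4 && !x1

(x4 || !x4) && !!(!!x2 && (!x4 || x4)) || x4 && !x1
= !!(!!x2 && (!x4 || x4)) || x4 && !x1   (complement / identity)
= !!!!x2 || x4 && !x1   (complement / identity)
= !!x2 || x4 && !x1   (double negation)
= x2 || x4 && !x1   (double negation)

x2 || x4 && !x1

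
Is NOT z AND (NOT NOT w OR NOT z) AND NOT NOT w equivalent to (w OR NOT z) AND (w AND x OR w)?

No

E1: NOT z AND (NOT NOT w OR NOT z) AND NOT NOT w
    = NOT z AND NOT NOT w   (absorption)
    = NOT z AND w   (double negation)
E2: (w OR NOT z) AND (w AND x OR w)
    = (w OR NOT z) AND w   (absorption)
    = w   (absorption)
These differ: at w=1, x=1, z=1, E1 = 0 but E2 = 1.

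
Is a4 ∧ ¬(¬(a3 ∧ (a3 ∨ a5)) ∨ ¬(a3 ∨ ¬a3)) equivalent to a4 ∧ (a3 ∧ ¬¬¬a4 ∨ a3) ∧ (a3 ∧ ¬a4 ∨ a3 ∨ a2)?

Yes

E1: a4 ∧ ¬(¬(a3 ∧ (a3 ∨ a5)) ∨ ¬(a3 ∨ ¬a3))
    = a4 ∧ a3 ∧ (a3 ∨ a5) ∧ (a3 ∨ ¬a3)
    = a4 ∧ a3 ∧ (a3 ∨ ¬a3)
    = a4 ∧ a3
E2: a4 ∧ (a3 ∧ ¬¬¬a4 ∨ a3) ∧ (a3 ∧ ¬a4 ∨ a3 ∨ a2)
    = a4 ∧ (a3 ∧ ¬a4 ∨ a3) ∧ (a3 ∧ ¬a4 ∨ a3 ∨ a2)
    = a4 ∧ (a3 ∧ ¬a4 ∨ a3)
    = a4 ∧ a3
Both reduce to a4 ∧ a3, so they are equivalent.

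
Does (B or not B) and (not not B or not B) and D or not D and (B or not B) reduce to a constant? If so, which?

(B or not B) and (not not B or not B) and D or not D and (B or not B)
= (B or not B) and (B or not B) and D or not D and (B or not B)   — double negation
= (B or not B) and D or not D and (B or not B)   — complement / identity
= (D or not D) and (B or not B)   — distribution
= B or not B   — complement / identity
= True   — complement

yes, True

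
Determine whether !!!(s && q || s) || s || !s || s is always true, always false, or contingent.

always true

!!!(s && q || s) || s || !s || s
= !(s && q || s) || s || !s || s   (double negation)
= !s || s || !s || s   (absorption)
= !s || s   (idempotence)
= true   (complement)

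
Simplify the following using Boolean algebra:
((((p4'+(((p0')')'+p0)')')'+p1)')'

((((p4'+(((p0')')'+p0)')')'+p1)')'
= ((((p4'+(p0'+p0)')')'+p1)')'   [double negation]
= (((p4·(p0'+p0))'+p1)')'   [De Morgan]
= (p4·(p0'+p0))'+p1   [double negation]
= p4'+p1   [complement / identity]

p4'+p1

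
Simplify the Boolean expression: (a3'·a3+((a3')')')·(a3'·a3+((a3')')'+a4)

(a3'·a3+((a3')')')·(a3'·a3+((a3')')'+a4)
= a3'·a3+((a3')')'   (absorption)
= a3'·a3+a3'   (double negation)
= a3'   (complement / identity)

a3'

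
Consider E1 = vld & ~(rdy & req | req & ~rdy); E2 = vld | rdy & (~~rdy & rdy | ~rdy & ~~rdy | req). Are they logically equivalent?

E1: vld & ~(rdy & req | req & ~rdy)
    = vld & ~req
E2: vld | rdy & (~~rdy & rdy | ~rdy & ~~rdy | req)
    = vld | rdy & (~~rdy | req)
    = vld | rdy & (rdy | req)
    = vld | rdy
These differ: at rdy=1, req=1, vld=0, E1 = 0 but E2 = 1.

No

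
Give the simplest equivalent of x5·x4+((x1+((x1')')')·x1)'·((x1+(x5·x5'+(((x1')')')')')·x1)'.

x5·x4+((x1+((x1')')')·x1)'·((x1+(x5·x5'+(((x1')')')')')·x1)'
= x5·x4+((x1+((x1')')')·x1)'·((x1+((((x1')')')')')·x1)'   [complement / identity]
= x5·x4+((x1+((x1')')')·x1)'·((x1+((x1')')')·x1)'   [double negation]
= x5·x4+((x1+((x1')')')·x1)'   [idempotence]
= x5·x4+((x1+x1')·x1)'   [double negation]
= x5·x4+x1'   [complement / identity]

x5·x4+x1'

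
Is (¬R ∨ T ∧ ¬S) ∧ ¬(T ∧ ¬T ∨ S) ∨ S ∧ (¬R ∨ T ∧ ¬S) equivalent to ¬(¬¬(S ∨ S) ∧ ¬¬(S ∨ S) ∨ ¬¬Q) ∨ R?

No

E1: (¬R ∨ T ∧ ¬S) ∧ ¬(T ∧ ¬T ∨ S) ∨ S ∧ (¬R ∨ T ∧ ¬S)
    = (¬R ∨ T ∧ ¬S) ∧ ¬S ∨ S ∧ (¬R ∨ T ∧ ¬S)   [complement / identity]
    = ¬R ∨ T ∧ ¬S   [distribution]
E2: ¬(¬¬(S ∨ S) ∧ ¬¬(S ∨ S) ∨ ¬¬Q) ∨ R
    = ¬(¬¬(S ∨ S) ∨ ¬¬Q) ∨ R   [idempotence]
    = ¬(¬¬S ∨ ¬¬Q) ∨ R   [idempotence]
    = ¬S ∧ ¬Q ∨ R   [De Morgan]
These differ: at Q=0, R=1, S=1, T=1, E1 = 0 but E2 = 1.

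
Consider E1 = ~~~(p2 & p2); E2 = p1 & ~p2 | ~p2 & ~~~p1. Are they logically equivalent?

Yes

E1: ~~~(p2 & p2)
    = ~~~p2   (idempotence)
    = ~p2   (double negation)
E2: p1 & ~p2 | ~p2 & ~~~p1
    = p1 & ~p2 | ~p2 & ~p1   (double negation)
    = ~p2   (distribution)
Both reduce to ~p2, so they are equivalent.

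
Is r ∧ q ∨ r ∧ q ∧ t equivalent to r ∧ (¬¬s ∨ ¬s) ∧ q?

Yes

E1: r ∧ q ∨ r ∧ q ∧ t
    = r ∧ q   [absorption]
E2: r ∧ (¬¬s ∨ ¬s) ∧ q
    = r ∧ (s ∨ ¬s) ∧ q   [double negation]
    = r ∧ q   [complement / identity]
Both reduce to r ∧ q, so they are equivalent.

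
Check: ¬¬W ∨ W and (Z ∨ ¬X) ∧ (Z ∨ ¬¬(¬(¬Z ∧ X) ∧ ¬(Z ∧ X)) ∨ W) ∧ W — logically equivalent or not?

No

E1: ¬¬W ∨ W
    = W ∨ W   [double negation]
    = W   [idempotence]
E2: (Z ∨ ¬X) ∧ (Z ∨ ¬¬(¬(¬Z ∧ X) ∧ ¬(Z ∧ X)) ∨ W) ∧ W
    = (Z ∨ ¬X) ∧ (Z ∨ ¬(¬Z ∧ X ∨ Z ∧ X) ∨ W) ∧ W   [De Morgan]
    = (Z ∨ ¬X) ∧ (Z ∨ ¬X ∨ W) ∧ W   [distribution]
    = (Z ∨ ¬X) ∧ W   [absorption]
These differ: at W=1, X=1, Z=0, E1 = 1 but E2 = 0.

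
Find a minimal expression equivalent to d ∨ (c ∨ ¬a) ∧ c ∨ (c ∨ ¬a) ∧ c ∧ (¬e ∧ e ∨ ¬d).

d ∨ (c ∨ ¬a) ∧ c ∨ (c ∨ ¬a) ∧ c ∧ (¬e ∧ e ∨ ¬d)
= d ∨ (c ∨ ¬a) ∧ c ∨ (c ∨ ¬a) ∧ c ∧ ¬d   — complement / identity
= d ∨ (c ∨ ¬a) ∧ c   — absorption
= d ∨ c   — absorption

d ∨ c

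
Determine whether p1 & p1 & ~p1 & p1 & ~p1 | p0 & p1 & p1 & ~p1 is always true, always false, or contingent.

always false

p1 & p1 & ~p1 & p1 & ~p1 | p0 & p1 & p1 & ~p1
= (p1 & ~p1 | p0) & p1 & p1 & ~p1   [distribution]
= (p1 & ~p1 | p0) & p1 & ~p1   [idempotence]
= p1 & ~p1   [absorption]
= 0   [complement]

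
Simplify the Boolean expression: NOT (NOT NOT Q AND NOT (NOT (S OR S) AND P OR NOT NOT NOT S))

NOT Q OR NOT S

NOT (NOT NOT Q AND NOT (NOT (S OR S) AND P OR NOT NOT NOT S))
= NOT (NOT NOT Q AND NOT (NOT S AND P OR NOT NOT NOT S))   [idempotence]
= NOT (NOT NOT Q AND NOT (NOT S AND P OR NOT S))   [double negation]
= NOT (NOT NOT Q AND NOT NOT S)   [absorption]
= NOT Q OR NOT S   [De Morgan]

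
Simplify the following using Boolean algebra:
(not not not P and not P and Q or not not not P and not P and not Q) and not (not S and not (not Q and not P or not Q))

(not not not P and not P and Q or not not not P and not P and not Q) and not (not S and not (not Q and not P or not Q))
= not not not P and not P and not (not S and not (not Q and not P or not Q))   — distribution
= not P and not P and not (not S and not (not Q and not P or not Q))   — double negation
= not P and not P and not (not S and not not Q)   — absorption
= not P and not (not S and not not Q)   — idempotence
= not P and (S or not Q)   — De Morgan

not P and (S or not Q)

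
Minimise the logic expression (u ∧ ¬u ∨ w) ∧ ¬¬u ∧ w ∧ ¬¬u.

w ∧ u

(u ∧ ¬u ∨ w) ∧ ¬¬u ∧ w ∧ ¬¬u
= w ∧ ¬¬u ∧ w ∧ ¬¬u
= w ∧ ¬¬u
= w ∧ u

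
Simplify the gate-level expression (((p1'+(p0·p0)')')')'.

p1·p0

(((p1'+(p0·p0)')')')'
= (p1'+(p0·p0)')'
= p1·p0·p0
= p1·p0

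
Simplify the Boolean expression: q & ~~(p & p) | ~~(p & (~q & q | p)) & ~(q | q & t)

q & ~~(p & p) | ~~(p & (~q & q | p)) & ~(q | q & t)
= q & ~~(p & p) | ~~(p & p) & ~(q | q & t)
= q & ~~(p & p) | ~~(p & p) & ~q
= ~~(p & p)
= ~~p
= p

p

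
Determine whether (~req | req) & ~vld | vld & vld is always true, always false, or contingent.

(~req | req) & ~vld | vld & vld
= (~req | req) & ~vld | vld   (idempotence)
= ~vld | vld   (complement / identity)
= 1   (complement)

always true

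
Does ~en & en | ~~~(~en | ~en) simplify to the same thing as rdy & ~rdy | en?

E1: ~en & en | ~~~(~en | ~en)
    = ~en & en | ~~(en & en)
    = ~en & en | en & en
    = en
E2: rdy & ~rdy | en
    = en
Both reduce to en, so they are equivalent.

Yes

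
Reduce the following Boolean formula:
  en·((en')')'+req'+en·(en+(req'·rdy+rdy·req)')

req'+en

en·((en')')'+req'+en·(en+(req'·rdy+rdy·req)')
= en·((en')')'+req'+en·(en+rdy')   — distribution
= en·en'+req'+en·(en+rdy')   — double negation
= req'+en·(en+rdy')   — complement / identity
= req'+en   — absorption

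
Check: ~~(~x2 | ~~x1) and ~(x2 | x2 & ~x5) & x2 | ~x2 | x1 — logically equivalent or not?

E1: ~~(~x2 | ~~x1)
    = ~~(~x2 | x1)
    = ~x2 | x1
E2: ~(x2 | x2 & ~x5) & x2 | ~x2 | x1
    = ~x2 & x2 | ~x2 | x1
    = ~x2 | x1
Both reduce to ~x2 | x1, so they are equivalent.

Yes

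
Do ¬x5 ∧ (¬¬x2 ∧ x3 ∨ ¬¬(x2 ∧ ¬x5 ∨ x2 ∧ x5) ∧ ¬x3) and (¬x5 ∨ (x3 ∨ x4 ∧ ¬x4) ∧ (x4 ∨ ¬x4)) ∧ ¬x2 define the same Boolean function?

No

E1: ¬x5 ∧ (¬¬x2 ∧ x3 ∨ ¬¬(x2 ∧ ¬x5 ∨ x2 ∧ x5) ∧ ¬x3)
    = ¬x5 ∧ (¬¬x2 ∧ x3 ∨ ¬¬x2 ∧ ¬x3)   — distribution
    = ¬x5 ∧ ¬¬x2   — distribution
    = ¬x5 ∧ x2   — double negation
E2: (¬x5 ∨ (x3 ∨ x4 ∧ ¬x4) ∧ (x4 ∨ ¬x4)) ∧ ¬x2
    = (¬x5 ∨ x3 ∨ x4 ∧ ¬x4) ∧ ¬x2   — complement / identity
    = (¬x5 ∨ x3) ∧ ¬x2   — complement / identity
These differ: at x2=1, x3=1, x4=0, x5=0, E1 = 1 but E2 = 0.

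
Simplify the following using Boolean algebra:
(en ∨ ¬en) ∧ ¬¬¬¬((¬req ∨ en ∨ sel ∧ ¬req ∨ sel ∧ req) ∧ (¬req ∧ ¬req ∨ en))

(en ∨ ¬en) ∧ ¬¬¬¬((¬req ∨ en ∨ sel ∧ ¬req ∨ sel ∧ req) ∧ (¬req ∧ ¬req ∨ en))
= (en ∨ ¬en) ∧ ¬¬((¬req ∨ en ∨ sel ∧ ¬req ∨ sel ∧ req) ∧ (¬req ∧ ¬req ∨ en))   [double negation]
= (en ∨ ¬en) ∧ ¬¬((¬req ∨ en ∨ sel) ∧ (¬req ∧ ¬req ∨ en))   [distribution]
= (en ∨ ¬en) ∧ ¬¬((¬req ∨ en ∨ sel) ∧ (¬req ∨ en))   [idempotence]
= (en ∨ ¬en) ∧ (¬req ∨ en ∨ sel) ∧ (¬req ∨ en)   [double negation]
= (en ∨ ¬en) ∧ (¬req ∨ en)   [absorption]
= ¬req ∨ en   [complement / identity]

¬req ∨ en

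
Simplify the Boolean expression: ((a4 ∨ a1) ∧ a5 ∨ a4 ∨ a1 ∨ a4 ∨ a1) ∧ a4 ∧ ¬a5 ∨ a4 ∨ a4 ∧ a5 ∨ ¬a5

a4 ∨ ¬a5

((a4 ∨ a1) ∧ a5 ∨ a4 ∨ a1 ∨ a4 ∨ a1) ∧ a4 ∧ ¬a5 ∨ a4 ∨ a4 ∧ a5 ∨ ¬a5
= ((a4 ∨ a1) ∧ a5 ∨ a4 ∨ a1) ∧ a4 ∧ ¬a5 ∨ a4 ∨ a4 ∧ a5 ∨ ¬a5   (idempotence)
= (a4 ∨ a1) ∧ a4 ∧ ¬a5 ∨ a4 ∨ a4 ∧ a5 ∨ ¬a5   (absorption)
= a4 ∧ ¬a5 ∨ a4 ∨ a4 ∧ a5 ∨ ¬a5   (absorption)
= a4 ∧ ¬a5 ∨ a4 ∨ ¬a5   (absorption)
= a4 ∨ ¬a5   (absorption)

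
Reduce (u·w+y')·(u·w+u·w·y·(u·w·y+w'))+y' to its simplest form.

(u·w+y')·(u·w+u·w·y·(u·w·y+w'))+y'
= (u·w+y')·(u·w+u·w·y)+y'   — absorption
= (u·w+y')·u·w+y'   — absorption
= u·w+y'   — absorption

u·w+y'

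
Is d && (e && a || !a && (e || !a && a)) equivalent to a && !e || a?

E1: d && (e && a || !a && (e || !a && a))
    = d && (e && a || !a && e)   (complement / identity)
    = d && e   (distribution)
E2: a && !e || a
    = a   (absorption)
These differ: at a=1, d=0, e=0, E1 = 0 but E2 = 1.

No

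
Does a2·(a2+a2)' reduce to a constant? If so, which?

a2·(a2+a2)'
= a2·a2'   [idempotence]
= 0   [complement]

yes, False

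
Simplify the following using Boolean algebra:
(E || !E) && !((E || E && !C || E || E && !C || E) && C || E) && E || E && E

(E || !E) && !((E || E && !C || E || E && !C || E) && C || E) && E || E && E
= (E || !E) && !((E || E && !C || E) && C || E) && E || E && E   [idempotence]
= (E || !E) && !((E || E) && C || E) && E || E && E   [absorption]
= !((E || E) && C || E) && E || E && E   [complement / identity]
= !(E && C || E) && E || E && E   [idempotence]
= !E && E || E && E   [absorption]
= E   [distribution]

E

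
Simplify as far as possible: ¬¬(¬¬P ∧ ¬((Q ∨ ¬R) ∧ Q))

P ∧ ¬Q

¬¬(¬¬P ∧ ¬((Q ∨ ¬R) ∧ Q))
= ¬¬P ∧ ¬((Q ∨ ¬R) ∧ Q)   [double negation]
= ¬¬P ∧ ¬Q   [absorption]
= P ∧ ¬Q   [double negation]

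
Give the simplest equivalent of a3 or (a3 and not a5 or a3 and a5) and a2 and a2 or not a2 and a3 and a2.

a3 or (a3 and not a5 or a3 and a5) and a2 and a2 or not a2 and a3 and a2
= a3 or a3 and a2 and a2 or not a2 and a3 and a2   — distribution
= a3 or a3 and a2   — distribution
= a3   — absorption

a3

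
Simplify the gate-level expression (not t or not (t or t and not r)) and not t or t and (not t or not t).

(not t or not (t or t and not r)) and not t or t and (not t or not t)
= (not t or not t) and not t or t and (not t or not t)   [absorption]
= not t or not t   [distribution]
= not t   [idempotence]

not t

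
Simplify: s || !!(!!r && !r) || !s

true

s || !!(!!r && !r) || !s
= s || !!(r && !r) || !s   (double negation)
= s || r && !r || !s   (double negation)
= s || !s   (complement / identity)
= true   (complement)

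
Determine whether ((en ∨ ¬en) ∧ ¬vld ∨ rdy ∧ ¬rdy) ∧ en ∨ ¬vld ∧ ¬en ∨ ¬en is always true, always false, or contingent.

((en ∨ ¬en) ∧ ¬vld ∨ rdy ∧ ¬rdy) ∧ en ∨ ¬vld ∧ ¬en ∨ ¬en
= (¬vld ∨ rdy ∧ ¬rdy) ∧ en ∨ ¬vld ∧ ¬en ∨ ¬en   — complement / identity
= ¬vld ∧ en ∨ ¬vld ∧ ¬en ∨ ¬en   — complement / identity
= ¬vld ∨ ¬en   — distribution
This depends on en, vld, so it is not a constant.

contingent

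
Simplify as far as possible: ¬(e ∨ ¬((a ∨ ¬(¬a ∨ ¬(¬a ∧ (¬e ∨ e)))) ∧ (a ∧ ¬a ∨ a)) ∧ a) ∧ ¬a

¬(e ∨ ¬((a ∨ ¬(¬a ∨ ¬(¬a ∧ (¬e ∨ e)))) ∧ (a ∧ ¬a ∨ a)) ∧ a) ∧ ¬a
= ¬(e ∨ ¬((a ∨ a ∧ ¬a ∧ (¬e ∨ e)) ∧ (a ∧ ¬a ∨ a)) ∧ a) ∧ ¬a   — De Morgan
= ¬(e ∨ ¬((a ∨ a ∧ ¬a) ∧ (a ∧ ¬a ∨ a)) ∧ a) ∧ ¬a   — complement / identity
= ¬(e ∨ ¬(a ∧ a ∨ a ∧ ¬a) ∧ a) ∧ ¬a   — distribution
= ¬(e ∨ ¬a ∧ a) ∧ ¬a   — distribution
= ¬e ∧ ¬a   — complement / identity

¬e ∧ ¬a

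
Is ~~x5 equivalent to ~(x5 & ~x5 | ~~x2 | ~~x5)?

No

E1: ~~x5
    = x5   — double negation
E2: ~(x5 & ~x5 | ~~x2 | ~~x5)
    = ~(~~x2 | ~~x5)   — complement / identity
    = ~x2 & ~x5   — De Morgan
These differ: at x2=0, x5=1, E1 = 1 but E2 = 0.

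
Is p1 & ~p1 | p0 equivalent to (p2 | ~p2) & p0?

E1: p1 & ~p1 | p0
    = p0
E2: (p2 | ~p2) & p0
    = p0
Both reduce to p0, so they are equivalent.

Yes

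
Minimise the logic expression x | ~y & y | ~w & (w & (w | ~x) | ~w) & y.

x | ~w & y

x | ~y & y | ~w & (w & (w | ~x) | ~w) & y
= x | ~w & (w & (w | ~x) | ~w) & y   — complement / identity
= x | ~w & (w | ~w) & y   — absorption
= x | ~w & y   — complement / identity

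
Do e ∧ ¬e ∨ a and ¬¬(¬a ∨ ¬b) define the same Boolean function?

E1: e ∧ ¬e ∨ a
    = a   (complement / identity)
E2: ¬¬(¬a ∨ ¬b)
    = ¬a ∨ ¬b   (double negation)
These differ: at a=0, b=0, e=0, E1 = 0 but E2 = 1.

No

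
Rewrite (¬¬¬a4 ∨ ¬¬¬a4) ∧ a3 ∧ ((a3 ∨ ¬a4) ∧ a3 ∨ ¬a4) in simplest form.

(¬¬¬a4 ∨ ¬¬¬a4) ∧ a3 ∧ ((a3 ∨ ¬a4) ∧ a3 ∨ ¬a4)
= (¬¬¬a4 ∨ ¬¬¬a4) ∧ a3 ∧ (a3 ∨ ¬a4)   [absorption]
= ¬¬¬a4 ∧ a3 ∧ (a3 ∨ ¬a4)   [idempotence]
= ¬a4 ∧ a3 ∧ (a3 ∨ ¬a4)   [double negation]
= ¬a4 ∧ a3   [absorption]

¬a4 ∧ a3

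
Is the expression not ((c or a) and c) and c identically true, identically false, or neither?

identically false

not ((c or a) and c) and c
= not c and c
= False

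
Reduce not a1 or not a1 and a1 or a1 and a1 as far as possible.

True

not a1 or not a1 and a1 or a1 and a1
= not a1 or a1   — distribution
= True   — complement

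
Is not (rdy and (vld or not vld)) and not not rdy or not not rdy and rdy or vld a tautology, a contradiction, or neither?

neither

not (rdy and (vld or not vld)) and not not rdy or not not rdy and rdy or vld
= (not (rdy and (vld or not vld)) or rdy) and not not rdy or vld   — distribution
= (not (rdy and (vld or not vld)) or rdy) and rdy or vld   — double negation
= (not rdy or rdy) and rdy or vld   — complement / identity
= rdy or vld   — complement / identity
This depends on rdy, vld, so it is not a constant.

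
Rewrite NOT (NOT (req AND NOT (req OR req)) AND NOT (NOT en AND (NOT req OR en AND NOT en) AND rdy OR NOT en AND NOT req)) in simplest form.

NOT en AND NOT req

NOT (NOT (req AND NOT (req OR req)) AND NOT (NOT en AND (NOT req OR en AND NOT en) AND rdy OR NOT en AND NOT req))
= NOT (NOT (req AND NOT req) AND NOT (NOT en AND (NOT req OR en AND NOT en) AND rdy OR NOT en AND NOT req))   (idempotence)
= NOT (NOT (req AND NOT req) AND NOT (NOT en AND NOT req AND rdy OR NOT en AND NOT req))   (complement / identity)
= NOT (NOT (req AND NOT req) AND NOT (NOT en AND NOT req))   (absorption)
= req AND NOT req OR NOT en AND NOT req   (De Morgan)
= NOT en AND NOT req   (complement / identity)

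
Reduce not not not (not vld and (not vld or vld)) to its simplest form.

vld

not not not (not vld and (not vld or vld))
= not not not not vld   — complement / identity
= not not vld   — double negation
= vld   — double negation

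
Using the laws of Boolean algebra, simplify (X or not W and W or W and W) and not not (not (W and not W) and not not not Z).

(X or W) and not Z

(X or not W and W or W and W) and not not (not (W and not W) and not not not Z)
= (X or not W and W or W and W) and not (W and not W or not not Z)
= (X or not W and W or W and W) and not not not Z
= (X or W and W) and not not not Z
= (X or W) and not not not Z
= (X or W) and not Z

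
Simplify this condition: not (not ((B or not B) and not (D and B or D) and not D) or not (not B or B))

not D

not (not ((B or not B) and not (D and B or D) and not D) or not (not B or B))
= not (not ((B or not B) and not D and not D) or not (not B or B))   — absorption
= (B or not B) and not D and not D and (not B or B)   — De Morgan
= not D and not D and (not B or B)   — complement / identity
= not D and (not B or B)   — idempotence
= not D   — complement / identity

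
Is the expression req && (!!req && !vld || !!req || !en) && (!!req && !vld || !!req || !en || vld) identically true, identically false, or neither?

neither

req && (!!req && !vld || !!req || !en) && (!!req && !vld || !!req || !en || vld)
= req && (!!req && !vld || !!req || !en)   — absorption
= req && (!!req || !en)   — absorption
= req && (req || !en)   — double negation
= req   — absorption
This depends on req, so it is not a constant.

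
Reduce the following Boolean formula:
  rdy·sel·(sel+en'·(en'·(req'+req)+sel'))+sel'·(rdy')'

rdy·sel·(sel+en'·(en'·(req'+req)+sel'))+sel'·(rdy')'
= rdy·sel·(sel+en'·(en'+sel'))+sel'·(rdy')'   — complement / identity
= rdy·sel·(sel+en')+sel'·(rdy')'   — absorption
= rdy·sel+sel'·(rdy')'   — absorption
= rdy·sel+sel'·rdy   — double negation
= rdy   — distribution

rdy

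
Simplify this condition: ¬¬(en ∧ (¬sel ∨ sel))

en

¬¬(en ∧ (¬sel ∨ sel))
= ¬¬en
= en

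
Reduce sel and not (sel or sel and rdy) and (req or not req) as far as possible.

sel and not (sel or sel and rdy) and (req or not req)
= sel and not (sel or sel and rdy)   (complement / identity)
= sel and not sel   (absorption)
= False   (complement)

False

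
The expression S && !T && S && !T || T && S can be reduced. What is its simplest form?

S

S && !T && S && !T || T && S
= S && !T || T && S   [idempotence]
= (!T || T) && S   [distribution]
= S   [complement / identity]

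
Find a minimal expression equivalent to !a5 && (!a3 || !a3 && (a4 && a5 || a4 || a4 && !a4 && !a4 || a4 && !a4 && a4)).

!a5 && (!a3 || !a3 && (a4 && a5 || a4 || a4 && !a4 && !a4 || a4 && !a4 && a4))
= !a5 && (!a3 || !a3 && (a4 && a5 || a4 || a4 && !a4))   — distribution
= !a5 && (!a3 || !a3 && (a4 && a5 || a4))   — complement / identity
= !a5 && (!a3 || !a3 && a4)   — absorption
= !a5 && !a3   — absorption

!a5 && !a3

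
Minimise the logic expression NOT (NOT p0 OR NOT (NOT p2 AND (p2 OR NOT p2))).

NOT (NOT p0 OR NOT (NOT p2 AND (p2 OR NOT p2)))
= p0 AND NOT p2 AND (p2 OR NOT p2)   (De Morgan)
= p0 AND NOT p2   (complement / identity)

p0 AND NOT p2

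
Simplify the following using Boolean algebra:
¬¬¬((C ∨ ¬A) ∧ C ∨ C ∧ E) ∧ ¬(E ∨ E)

¬C ∧ ¬E

¬¬¬((C ∨ ¬A) ∧ C ∨ C ∧ E) ∧ ¬(E ∨ E)
= ¬¬¬((C ∨ ¬A) ∧ C ∨ C ∧ E) ∧ ¬E   [idempotence]
= ¬¬¬(C ∨ C ∧ E) ∧ ¬E   [absorption]
= ¬¬¬C ∧ ¬E   [absorption]
= ¬C ∧ ¬E   [double negation]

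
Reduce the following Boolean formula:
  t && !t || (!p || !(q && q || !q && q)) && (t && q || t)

(!p || !q) && t

t && !t || (!p || !(q && q || !q && q)) && (t && q || t)
= t && !t || (!p || !q) && (t && q || t)
= (!p || !q) && (t && q || t)
= (!p || !q) && t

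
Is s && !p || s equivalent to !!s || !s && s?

E1: s && !p || s
    = s
E2: !!s || !s && s
    = !!s
    = s
Both reduce to s, so they are equivalent.

Yes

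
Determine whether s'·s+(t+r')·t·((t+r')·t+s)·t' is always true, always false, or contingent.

s'·s+(t+r')·t·((t+r')·t+s)·t'
= s'·s+(t+r')·t·t'   — absorption
= (t+r')·t·t'   — complement / identity
= t·t'   — absorption
= 0   — complement

always false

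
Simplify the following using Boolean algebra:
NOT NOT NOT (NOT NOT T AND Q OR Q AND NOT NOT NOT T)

NOT Q

NOT NOT NOT (NOT NOT T AND Q OR Q AND NOT NOT NOT T)
= NOT NOT NOT (NOT NOT T AND Q OR Q AND NOT T)   (double negation)
= NOT NOT NOT (T AND Q OR Q AND NOT T)   (double negation)
= NOT NOT NOT Q   (distribution)
= NOT Q   (double negation)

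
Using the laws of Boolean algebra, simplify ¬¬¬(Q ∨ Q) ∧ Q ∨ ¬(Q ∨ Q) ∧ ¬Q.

¬¬¬(Q ∨ Q) ∧ Q ∨ ¬(Q ∨ Q) ∧ ¬Q
= ¬(Q ∨ Q) ∧ Q ∨ ¬(Q ∨ Q) ∧ ¬Q
= ¬(Q ∨ Q)
= ¬Q

¬Q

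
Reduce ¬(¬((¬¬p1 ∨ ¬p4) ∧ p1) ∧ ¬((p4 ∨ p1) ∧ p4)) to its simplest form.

p1 ∨ p4

¬(¬((¬¬p1 ∨ ¬p4) ∧ p1) ∧ ¬((p4 ∨ p1) ∧ p4))
= ¬(¬((p1 ∨ ¬p4) ∧ p1) ∧ ¬((p4 ∨ p1) ∧ p4))
= ¬(¬p1 ∧ ¬((p4 ∨ p1) ∧ p4))
= ¬(¬p1 ∧ ¬p4)
= p1 ∨ p4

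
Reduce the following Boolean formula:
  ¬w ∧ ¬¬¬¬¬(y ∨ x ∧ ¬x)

¬w ∧ ¬y

¬w ∧ ¬¬¬¬¬(y ∨ x ∧ ¬x)
= ¬w ∧ ¬¬¬(y ∨ x ∧ ¬x)   — double negation
= ¬w ∧ ¬¬¬y   — complement / identity
= ¬w ∧ ¬y   — double negation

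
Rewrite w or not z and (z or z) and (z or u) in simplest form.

w

w or not z and (z or z) and (z or u)
= w or not z and (z or z and u)
= w or not z and z
= w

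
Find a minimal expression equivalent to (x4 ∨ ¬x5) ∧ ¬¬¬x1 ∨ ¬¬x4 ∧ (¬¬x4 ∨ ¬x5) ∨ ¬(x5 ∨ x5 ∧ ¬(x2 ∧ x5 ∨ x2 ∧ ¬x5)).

x4 ∨ ¬x5

(x4 ∨ ¬x5) ∧ ¬¬¬x1 ∨ ¬¬x4 ∧ (¬¬x4 ∨ ¬x5) ∨ ¬(x5 ∨ x5 ∧ ¬(x2 ∧ x5 ∨ x2 ∧ ¬x5))
= (x4 ∨ ¬x5) ∧ ¬¬¬x1 ∨ ¬¬x4 ∧ (¬¬x4 ∨ ¬x5) ∨ ¬(x5 ∨ x5 ∧ ¬x2)
= (x4 ∨ ¬x5) ∧ ¬¬¬x1 ∨ ¬¬x4 ∨ ¬(x5 ∨ x5 ∧ ¬x2)
= (x4 ∨ ¬x5) ∧ ¬¬¬x1 ∨ x4 ∨ ¬(x5 ∨ x5 ∧ ¬x2)
= (x4 ∨ ¬x5) ∧ ¬x1 ∨ x4 ∨ ¬(x5 ∨ x5 ∧ ¬x2)
= (x4 ∨ ¬x5) ∧ ¬x1 ∨ x4 ∨ ¬x5
= x4 ∨ ¬x5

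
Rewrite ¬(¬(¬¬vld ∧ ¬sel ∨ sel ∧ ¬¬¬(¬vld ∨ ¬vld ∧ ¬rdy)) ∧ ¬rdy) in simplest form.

vld ∨ rdy

¬(¬(¬¬vld ∧ ¬sel ∨ sel ∧ ¬¬¬(¬vld ∨ ¬vld ∧ ¬rdy)) ∧ ¬rdy)
= ¬(¬(¬¬vld ∧ ¬sel ∨ sel ∧ ¬(¬vld ∨ ¬vld ∧ ¬rdy)) ∧ ¬rdy)   (double negation)
= ¬(¬(¬¬vld ∧ ¬sel ∨ sel ∧ ¬¬vld) ∧ ¬rdy)   (absorption)
= ¬(¬¬¬vld ∧ ¬rdy)   (distribution)
= ¬¬vld ∨ rdy   (De Morgan)
= vld ∨ rdy   (double negation)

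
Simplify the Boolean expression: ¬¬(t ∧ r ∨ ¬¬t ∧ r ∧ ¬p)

t ∧ r

¬¬(t ∧ r ∨ ¬¬t ∧ r ∧ ¬p)
= t ∧ r ∨ ¬¬t ∧ r ∧ ¬p   [double negation]
= t ∧ r ∨ t ∧ r ∧ ¬p   [double negation]
= t ∧ r   [absorption]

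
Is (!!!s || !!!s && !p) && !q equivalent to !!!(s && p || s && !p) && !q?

Yes

E1: (!!!s || !!!s && !p) && !q
    = !!!s && !q   — absorption
    = !s && !q   — double negation
E2: !!!(s && p || s && !p) && !q
    = !!!s && !q   — distribution
    = !s && !q   — double negation
Both reduce to !s && !q, so they are equivalent.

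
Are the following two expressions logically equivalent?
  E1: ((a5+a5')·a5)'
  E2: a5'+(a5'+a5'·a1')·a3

E1: ((a5+a5')·a5)'
    = a5'
E2: a5'+(a5'+a5'·a1')·a3
    = a5'+a5'·a3
    = a5'
Both reduce to a5', so they are equivalent.

Yes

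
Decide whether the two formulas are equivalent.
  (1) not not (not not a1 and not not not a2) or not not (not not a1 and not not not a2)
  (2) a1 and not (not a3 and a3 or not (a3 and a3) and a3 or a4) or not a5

No

E1: not not (not not a1 and not not not a2) or not not (not not a1 and not not not a2)
    = not not (not not a1 and not not not a2)   [idempotence]
    = not (not a1 or not not a2)   [De Morgan]
    = a1 and not a2   [De Morgan]
E2: a1 and not (not a3 and a3 or not (a3 and a3) and a3 or a4) or not a5
    = a1 and not (not a3 and a3 or not a3 and a3 or a4) or not a5   [idempotence]
    = a1 and not (not a3 and a3 or a4) or not a5   [idempotence]
    = a1 and not a4 or not a5   [complement / identity]
These differ: at a1=1, a2=1, a3=0, a4=0, a5=0, E1 = 0 but E2 = 1.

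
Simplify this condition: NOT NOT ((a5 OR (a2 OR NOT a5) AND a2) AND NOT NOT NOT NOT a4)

NOT NOT ((a5 OR (a2 OR NOT a5) AND a2) AND NOT NOT NOT NOT a4)
= (a5 OR (a2 OR NOT a5) AND a2) AND NOT NOT NOT NOT a4   (double negation)
= (a5 OR (a2 OR NOT a5) AND a2) AND NOT NOT a4   (double negation)
= (a5 OR a2) AND NOT NOT a4   (absorption)
= (a5 OR a2) AND a4   (double negation)

(a5 OR a2) AND a4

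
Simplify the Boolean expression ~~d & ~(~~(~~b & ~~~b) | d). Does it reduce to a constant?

0

~~d & ~(~~(~~b & ~~~b) | d)
= ~~d & ~(~(~b | ~~b) | d)   — De Morgan
= ~~d & ~(b & ~b | d)   — De Morgan
= d & ~(b & ~b | d)   — double negation
= d & ~d   — complement / identity
= 0   — complement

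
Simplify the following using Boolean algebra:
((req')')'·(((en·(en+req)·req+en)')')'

((req')')'·(((en·(en+req)·req+en)')')'
= ((req')')'·(((en·req+en)')')'   — absorption
= ((req')')'·((en')')'   — absorption
= req'·((en')')'   — double negation
= req'·en'   — double negation

req'·en'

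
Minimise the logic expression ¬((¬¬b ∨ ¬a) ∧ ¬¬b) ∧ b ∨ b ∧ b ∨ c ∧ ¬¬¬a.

¬((¬¬b ∨ ¬a) ∧ ¬¬b) ∧ b ∨ b ∧ b ∨ c ∧ ¬¬¬a
= ¬¬¬b ∧ b ∨ b ∧ b ∨ c ∧ ¬¬¬a
= ¬¬¬b ∧ b ∨ b ∧ b ∨ c ∧ ¬a
= ¬b ∧ b ∨ b ∧ b ∨ c ∧ ¬a
= b ∨ c ∧ ¬a

b ∨ c ∧ ¬a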